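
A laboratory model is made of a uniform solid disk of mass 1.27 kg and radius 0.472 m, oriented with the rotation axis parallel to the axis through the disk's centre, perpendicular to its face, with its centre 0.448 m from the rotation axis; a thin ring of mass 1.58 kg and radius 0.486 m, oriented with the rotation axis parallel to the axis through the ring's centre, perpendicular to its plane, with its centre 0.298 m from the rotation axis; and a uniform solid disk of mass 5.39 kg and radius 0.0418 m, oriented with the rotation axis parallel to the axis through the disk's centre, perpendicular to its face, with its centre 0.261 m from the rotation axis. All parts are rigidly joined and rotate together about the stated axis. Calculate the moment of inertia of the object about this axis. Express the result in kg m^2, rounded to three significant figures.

Solid disk: I_cm = (1/2)MR² = (1/2)(1.27)(0.472)² = 0.14147 kg m^2; centre at d = 0.448 m, so I = I_cm + Md² gives I = 0.14147 + (1.27)(0.448)² = 0.39636 kg m^2.
Thin ring: I_cm = MR² = (1.58)(0.486)² = 0.37319 kg m^2; centre at d = 0.298 m, so I = I_cm + Md² gives I = 0.37319 + (1.58)(0.298)² = 0.5135 kg m^2.
Solid disk: I_cm = (1/2)MR² = (1/2)(5.39)(0.0418)² = 0.0047088 kg m^2; centre at d = 0.261 m, so I = I_cm + Md² gives I = 0.0047088 + (5.39)(0.261)² = 0.37188 kg m^2.
Total I = 0.39636 + 0.5135 + 0.37188 = 1.2817 kg m^2.

1.28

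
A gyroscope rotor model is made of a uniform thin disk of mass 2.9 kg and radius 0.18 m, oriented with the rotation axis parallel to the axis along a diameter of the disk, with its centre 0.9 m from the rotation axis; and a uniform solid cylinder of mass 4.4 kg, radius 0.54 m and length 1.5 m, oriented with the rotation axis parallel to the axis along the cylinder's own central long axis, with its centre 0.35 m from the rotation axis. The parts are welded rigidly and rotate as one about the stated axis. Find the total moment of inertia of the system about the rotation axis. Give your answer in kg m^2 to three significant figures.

Thin disk: I_cm = (1/4)MR² = (1/4)(2.9)(0.18)² = 0.02349 kg m^2; centre at d = 0.9 m, so the parallel axis theorem gives I = 0.02349 + (2.9)(0.9)² = 2.3725 kg m^2.
Solid cylinder: I_cm = (1/2)MR² = (1/2)(4.4)(0.54)² = 0.64152 kg m^2; centre at d = 0.35 m, so the parallel axis theorem gives I = 0.64152 + (4.4)(0.35)² = 1.1805 kg m^2.
Total I = 2.3725 + 1.1805 = 3.553 kg m^2.

3.55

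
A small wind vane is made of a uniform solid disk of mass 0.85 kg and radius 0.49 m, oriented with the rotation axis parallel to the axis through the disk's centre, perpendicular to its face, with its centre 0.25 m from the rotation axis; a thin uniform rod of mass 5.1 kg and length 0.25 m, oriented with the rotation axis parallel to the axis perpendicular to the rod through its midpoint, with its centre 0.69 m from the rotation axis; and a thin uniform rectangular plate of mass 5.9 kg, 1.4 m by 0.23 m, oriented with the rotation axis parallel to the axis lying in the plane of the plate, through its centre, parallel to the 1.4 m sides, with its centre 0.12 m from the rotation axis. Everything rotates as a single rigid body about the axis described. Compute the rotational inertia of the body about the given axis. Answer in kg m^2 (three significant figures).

Solid disk: I_cm = (1/2)MR² = (1/2)(0.85)(0.49)² = 0.10204 kg m^2; centre at d = 0.25 m, so the parallel axis theorem gives I = 0.10204 + (0.85)(0.25)² = 0.15517 kg m^2.
Thin rod: I_cm = (1/12)ML² = (1/12)(5.1)(0.25)² = 0.026562 kg m^2; centre at d = 0.69 m, so the parallel axis theorem gives I = 0.026562 + (5.1)(0.69)² = 2.4547 kg m^2.
Rectangular plate: I_cm = (1/12)Mb² = (1/12)(5.9)(0.23)² = 0.026009 kg m^2; centre at d = 0.12 m, so the parallel axis theorem gives I = 0.026009 + (5.9)(0.12)² = 0.11097 kg m^2.
Total I = 0.15517 + 2.4547 + 0.11097 = 2.7208 kg m^2.

2.72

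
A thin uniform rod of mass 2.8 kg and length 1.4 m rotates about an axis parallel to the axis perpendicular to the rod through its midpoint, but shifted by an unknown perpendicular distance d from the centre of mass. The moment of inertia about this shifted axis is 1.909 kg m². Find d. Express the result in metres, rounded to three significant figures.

About the centre-of-mass axis, I_cm = (1/12)ML² = (1/12)(2.8)(1.4)² = 0.45733 kg m².
Parallel axis theorem: I = I_cm + Md², so Md² = 1.909 − 0.45733 = 1.4517 kg m².
d = √(1.4517 / 2.8) = 0.72004 m.

0.720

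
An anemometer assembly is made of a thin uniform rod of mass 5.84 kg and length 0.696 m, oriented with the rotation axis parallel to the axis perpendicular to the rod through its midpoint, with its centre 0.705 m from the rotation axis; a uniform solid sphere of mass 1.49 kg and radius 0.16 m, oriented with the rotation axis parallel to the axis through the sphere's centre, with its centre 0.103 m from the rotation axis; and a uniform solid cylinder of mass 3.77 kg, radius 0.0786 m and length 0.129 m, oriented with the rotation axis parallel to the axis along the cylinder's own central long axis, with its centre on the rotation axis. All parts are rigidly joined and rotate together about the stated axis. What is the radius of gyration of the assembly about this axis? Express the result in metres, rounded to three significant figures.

Thin rod: I_cm = (1/12)ML² = (1/12)(5.84)(0.696)² = 0.23575 kg m²; centre at d = 0.705 m, so I = I_cm + Md² gives I = 0.23575 + (5.84)(0.705)² = 3.1384 kg m².
Solid sphere: I_cm = (2/5)MR² = (2/5)(1.49)(0.16)² = 0.015258 kg m²; centre at d = 0.103 m, so I = I_cm + Md² gives I = 0.015258 + (1.49)(0.103)² = 0.031065 kg m².
Solid cylinder: I_cm = (1/2)MR² = (1/2)(3.77)(0.0786)² = 0.011645 kg m²; axis through the centre, so I = 0.011645 kg m².
Total I = 3.1811 kg m²; total mass M = 11.1 kg.
k = √(I/M) = √(3.1811/11.1) = 0.53534 m.

0.535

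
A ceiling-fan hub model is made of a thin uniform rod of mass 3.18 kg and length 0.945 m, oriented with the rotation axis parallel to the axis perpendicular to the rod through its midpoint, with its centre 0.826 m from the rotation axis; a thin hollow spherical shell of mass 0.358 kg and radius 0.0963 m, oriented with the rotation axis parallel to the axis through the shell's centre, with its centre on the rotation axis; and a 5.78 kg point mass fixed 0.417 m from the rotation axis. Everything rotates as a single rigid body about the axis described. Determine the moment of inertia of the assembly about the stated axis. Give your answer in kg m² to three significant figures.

3.41

Thin rod: I_cm = (1/12)ML² = (1/12)(3.18)(0.945)² = 0.23665 kg m²; centre at d = 0.826 m, so I = I_cm + Md² gives I = 0.23665 + (3.18)(0.826)² = 2.4063 kg m².
Spherical shell: I_cm = (2/3)MR² = (2/3)(0.358)(0.0963)² = 0.0022133 kg m²; axis through the centre, so I = 0.0022133 kg m².
Point mass: I_cm = 0; centre at d = 0.417 m, so I = I_cm + Md² gives I = 0 + (5.78)(0.417)² = 1.0051 kg m².
Total I = 2.4063 + 0.0022133 + 1.0051 = 3.4136 kg m².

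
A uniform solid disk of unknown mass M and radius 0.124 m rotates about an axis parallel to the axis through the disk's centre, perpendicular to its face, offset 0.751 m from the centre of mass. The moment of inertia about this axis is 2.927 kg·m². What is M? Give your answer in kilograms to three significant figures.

5.12

I = I_cm + Md² = (1/2)MR² + Md² = M·[0.5·(0.124)² + (0.751)²] = M·0.57169.
So M = 2.927 / 0.57169 = 5.1199 kg.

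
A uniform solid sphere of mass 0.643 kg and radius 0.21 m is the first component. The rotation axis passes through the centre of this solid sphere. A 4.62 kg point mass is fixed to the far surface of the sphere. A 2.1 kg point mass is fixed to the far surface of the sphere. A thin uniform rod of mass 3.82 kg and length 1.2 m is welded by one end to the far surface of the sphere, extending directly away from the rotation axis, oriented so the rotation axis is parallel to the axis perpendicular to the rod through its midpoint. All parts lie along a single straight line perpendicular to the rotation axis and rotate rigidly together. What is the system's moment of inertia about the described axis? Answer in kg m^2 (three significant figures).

Solid sphere: I_cm = (2/5)MR² = (2/5)(0.643)(0.21)² = 0.011343 kg m^2; axis through the centre, so I = 0.011343 kg m^2.
Point mass: I_cm = 0; centre at d = 0.21 m, so the parallel axis theorem gives I = 0 + (4.62)(0.21)² = 0.20374 kg m^2.
Point mass: I_cm = 0; centre at d = 0.21 m, so the parallel axis theorem gives I = 0 + (2.1)(0.21)² = 0.09261 kg m^2.
Thin rod: I_cm = (1/12)ML² = (1/12)(3.82)(1.2)² = 0.4584 kg m^2; centre at d = 0.21 + 0.6 = 0.81 m, so the parallel axis theorem gives I = 0.4584 + (3.82)(0.81)² = 2.9647 kg m^2.
Total I = 0.011343 + 0.20374 + 0.09261 + 2.9647 = 3.2724 kg m^2.

3.27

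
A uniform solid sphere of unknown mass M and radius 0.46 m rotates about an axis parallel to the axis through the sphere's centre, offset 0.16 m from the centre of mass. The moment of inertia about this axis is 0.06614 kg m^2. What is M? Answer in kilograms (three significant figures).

0.600

I = I_cm + Md² = (2/5)MR² + Md² = M·[0.4·(0.46)² + (0.16)²] = M·0.11024.
So M = 0.06614 / 0.11024 = 0.59996 kg.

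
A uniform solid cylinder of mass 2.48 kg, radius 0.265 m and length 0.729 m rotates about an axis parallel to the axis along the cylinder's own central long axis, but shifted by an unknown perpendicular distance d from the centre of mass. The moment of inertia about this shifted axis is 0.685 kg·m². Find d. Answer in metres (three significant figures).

0.491

About the centre-of-mass axis, I_cm = (1/2)MR² = (1/2)(2.48)(0.265)² = 0.087079 kg·m².
Parallel axis theorem: I = I_cm + Md², so Md² = 0.685 − 0.087079 = 0.59792 kg·m².
d = √(0.59792 / 2.48) = 0.49102 m.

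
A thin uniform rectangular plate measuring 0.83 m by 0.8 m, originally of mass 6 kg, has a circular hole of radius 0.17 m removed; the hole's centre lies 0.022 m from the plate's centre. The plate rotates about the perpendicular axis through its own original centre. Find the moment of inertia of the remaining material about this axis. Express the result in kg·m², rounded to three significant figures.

Unpierced body about its centre: I₀ = (1/12)M(a²+b²) = (1/12)(6)[(0.83)² + (0.8)²] = 0.66445 kg·m².
The removed disk has mass m = M·πr²/(ab) = (6)·π(0.17)²/(0.83·0.8) = 0.82041 kg (same uniform areal density).
Its moment of inertia about the rotation axis (parallel-axis theorem): I_hole = (1/2)mr² + md² = (1/2)(0.82041)(0.17)² + (0.82041)(0.022)² = 0.012252 kg·m².
Treating the hole as negative mass, I = I₀ − I_hole = 0.66445 − 0.012252 = 0.6522 kg·m².

0.652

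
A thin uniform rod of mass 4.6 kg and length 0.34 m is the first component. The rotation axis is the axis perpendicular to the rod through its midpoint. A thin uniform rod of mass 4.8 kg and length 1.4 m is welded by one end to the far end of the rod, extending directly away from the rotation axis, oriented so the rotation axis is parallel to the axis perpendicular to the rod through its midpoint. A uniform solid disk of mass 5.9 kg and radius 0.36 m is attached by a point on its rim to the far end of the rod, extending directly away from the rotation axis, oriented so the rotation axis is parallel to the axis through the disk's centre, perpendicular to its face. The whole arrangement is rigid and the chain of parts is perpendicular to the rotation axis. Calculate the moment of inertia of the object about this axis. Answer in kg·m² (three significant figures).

26.8

Thin rod: I_cm = (1/12)ML² = (1/12)(4.6)(0.34)² = 0.044313 kg·m²; axis through the centre, so I = 0.044313 kg·m².
Thin rod: I_cm = (1/12)ML² = (1/12)(4.8)(1.4)² = 0.784 kg·m²; centre at d = 0.17 + 0.7 = 0.87 m, so the parallel axis theorem gives I = 0.784 + (4.8)(0.87)² = 4.4171 kg·m².
Solid disk: I_cm = (1/2)MR² = (1/2)(5.9)(0.36)² = 0.38232 kg·m²; centre at d = 0.17 + 0.7 + 0.7 + 0.36 = 1.93 m, so the parallel axis theorem gives I = 0.38232 + (5.9)(1.93)² = 22.359 kg·m².
Total I = 0.044313 + 4.4171 + 22.359 = 26.821 kg·m².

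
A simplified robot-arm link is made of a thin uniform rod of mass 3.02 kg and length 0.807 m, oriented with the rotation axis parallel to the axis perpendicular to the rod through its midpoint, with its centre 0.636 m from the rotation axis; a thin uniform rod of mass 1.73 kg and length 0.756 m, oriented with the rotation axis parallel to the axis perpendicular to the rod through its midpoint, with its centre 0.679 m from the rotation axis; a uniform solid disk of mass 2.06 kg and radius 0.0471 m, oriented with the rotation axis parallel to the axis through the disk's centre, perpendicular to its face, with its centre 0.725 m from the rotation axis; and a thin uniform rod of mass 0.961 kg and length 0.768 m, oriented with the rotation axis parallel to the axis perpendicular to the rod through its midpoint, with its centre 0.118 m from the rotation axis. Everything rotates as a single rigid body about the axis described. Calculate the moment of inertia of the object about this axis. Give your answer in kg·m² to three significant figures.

Thin rod: I_cm = (1/12)ML² = (1/12)(3.02)(0.807)² = 0.1639 kg·m²; centre at d = 0.636 m, so I = I_cm + Md² gives I = 0.1639 + (3.02)(0.636)² = 1.3855 kg·m².
Thin rod: I_cm = (1/12)ML² = (1/12)(1.73)(0.756)² = 0.082396 kg·m²; centre at d = 0.679 m, so I = I_cm + Md² gives I = 0.082396 + (1.73)(0.679)² = 0.88 kg·m².
Solid disk: I_cm = (1/2)MR² = (1/2)(2.06)(0.0471)² = 0.002285 kg·m²; centre at d = 0.725 m, so I = I_cm + Md² gives I = 0.002285 + (2.06)(0.725)² = 1.0851 kg·m².
Thin rod: I_cm = (1/12)ML² = (1/12)(0.961)(0.768)² = 0.047235 kg·m²; centre at d = 0.118 m, so I = I_cm + Md² gives I = 0.047235 + (0.961)(0.118)² = 0.060616 kg·m².
Total I = 1.3855 + 0.88 + 1.0851 + 0.060616 = 3.4112 kg·m².

3.41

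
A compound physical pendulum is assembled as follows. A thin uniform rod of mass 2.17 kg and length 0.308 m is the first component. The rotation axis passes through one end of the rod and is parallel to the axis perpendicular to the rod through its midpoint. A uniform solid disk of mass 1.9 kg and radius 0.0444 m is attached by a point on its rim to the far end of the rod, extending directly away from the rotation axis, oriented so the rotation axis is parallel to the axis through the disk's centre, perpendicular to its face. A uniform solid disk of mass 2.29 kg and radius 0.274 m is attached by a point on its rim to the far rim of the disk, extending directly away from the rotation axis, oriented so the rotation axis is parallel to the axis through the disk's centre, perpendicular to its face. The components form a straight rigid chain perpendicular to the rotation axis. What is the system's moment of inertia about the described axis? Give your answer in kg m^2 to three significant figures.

1.42

Thin rod: I_cm = (1/12)ML² = (1/12)(2.17)(0.308)² = 0.017155 kg m^2; centre at d = 0.154 m, so the parallel axis theorem gives I = 0.017155 + (2.17)(0.154)² = 0.068618 kg m^2.
Solid disk: I_cm = (1/2)MR² = (1/2)(1.9)(0.0444)² = 0.0018728 kg m^2; centre at d = 0.154 + 0.154 + 0.0444 = 0.3524 m, so the parallel axis theorem gives I = 0.0018728 + (1.9)(0.3524)² = 0.23783 kg m^2.
Solid disk: I_cm = (1/2)MR² = (1/2)(2.29)(0.274)² = 0.085962 kg m^2; centre at d = 0.154 + 0.154 + 0.0444 + 0.0444 + 0.274 = 0.6708 m, so the parallel axis theorem gives I = 0.085962 + (2.29)(0.6708)² = 1.1164 kg m^2.
Total I = 0.068618 + 0.23783 + 1.1164 = 1.4228 kg m^2.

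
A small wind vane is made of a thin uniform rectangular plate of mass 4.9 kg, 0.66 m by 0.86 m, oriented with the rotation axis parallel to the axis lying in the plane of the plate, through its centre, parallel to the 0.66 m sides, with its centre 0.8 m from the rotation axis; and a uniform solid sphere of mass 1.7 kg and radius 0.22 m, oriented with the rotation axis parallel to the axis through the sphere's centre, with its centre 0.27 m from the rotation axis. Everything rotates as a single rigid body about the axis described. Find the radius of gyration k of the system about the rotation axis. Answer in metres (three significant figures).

Rectangular plate: I_cm = (1/12)Mb² = (1/12)(4.9)(0.86)² = 0.302 kg·m²; centre at d = 0.8 m, so the parallel axis theorem gives I = 0.302 + (4.9)(0.8)² = 3.438 kg·m².
Solid sphere: I_cm = (2/5)MR² = (2/5)(1.7)(0.22)² = 0.032912 kg·m²; centre at d = 0.27 m, so the parallel axis theorem gives I = 0.032912 + (1.7)(0.27)² = 0.15684 kg·m².
Total I = 3.5948 kg·m²; total mass M = 6.6 kg.
k = √(I/M) = √(3.5948/6.6) = 0.73802 m.

0.738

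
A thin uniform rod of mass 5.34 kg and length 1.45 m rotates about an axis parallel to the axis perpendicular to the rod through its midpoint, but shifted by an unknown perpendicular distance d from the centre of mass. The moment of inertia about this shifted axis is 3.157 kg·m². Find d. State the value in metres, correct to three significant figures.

0.645

About the centre-of-mass axis, I_cm = (1/12)ML² = (1/12)(5.34)(1.45)² = 0.93561 kg·m².
Parallel axis theorem: I = I_cm + Md², so Md² = 3.157 − 0.93561 = 2.2214 kg·m².
d = √(2.2214 / 5.34) = 0.64497 m.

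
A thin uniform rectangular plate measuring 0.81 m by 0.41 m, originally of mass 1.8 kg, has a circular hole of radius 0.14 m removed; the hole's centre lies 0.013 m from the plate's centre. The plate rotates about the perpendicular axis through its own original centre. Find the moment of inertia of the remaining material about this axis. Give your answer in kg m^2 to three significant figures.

Unpierced body about its centre: I₀ = (1/12)M(a²+b²) = (1/12)(1.8)[(0.81)² + (0.41)²] = 0.12363 kg m^2.
The removed disk has mass m = M·πr²/(ab) = (1.8)·π(0.14)²/(0.81·0.41) = 0.33374 kg (same uniform areal density).
Its moment of inertia about the rotation axis (parallel-axis theorem): I_hole = (1/2)mr² + md² = (1/2)(0.33374)(0.14)² + (0.33374)(0.013)² = 0.0033271 kg m^2.
Treating the hole as negative mass, I = I₀ − I_hole = 0.12363 − 0.0033271 = 0.1203 kg m^2.

0.120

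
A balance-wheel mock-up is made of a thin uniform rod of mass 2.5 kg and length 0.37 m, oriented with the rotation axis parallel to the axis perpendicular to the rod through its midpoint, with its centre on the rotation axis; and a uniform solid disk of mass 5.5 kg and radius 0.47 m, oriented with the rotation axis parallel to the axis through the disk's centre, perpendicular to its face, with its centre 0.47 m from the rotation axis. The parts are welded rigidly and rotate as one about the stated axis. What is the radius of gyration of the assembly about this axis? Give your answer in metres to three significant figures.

Thin rod: I_cm = (1/12)ML² = (1/12)(2.5)(0.37)² = 0.028521 kg·m²; axis through the centre, so I = 0.028521 kg·m².
Solid disk: I_cm = (1/2)MR² = (1/2)(5.5)(0.47)² = 0.60747 kg·m²; centre at d = 0.47 m, so the parallel axis theorem gives I = 0.60747 + (5.5)(0.47)² = 1.8224 kg·m².
Total I = 1.8509 kg·m²; total mass M = 8 kg.
k = √(I/M) = √(1.8509/8) = 0.48101 m.

0.481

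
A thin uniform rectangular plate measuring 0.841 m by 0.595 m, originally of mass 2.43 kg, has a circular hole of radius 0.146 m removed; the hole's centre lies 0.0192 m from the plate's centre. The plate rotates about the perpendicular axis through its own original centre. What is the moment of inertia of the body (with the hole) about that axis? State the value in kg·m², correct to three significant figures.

Unpierced body about its centre: I₀ = (1/12)M(a²+b²) = (1/12)(2.43)[(0.841)² + (0.595)²] = 0.21491 kg·m².
The removed disk has mass m = M·πr²/(ab) = (2.43)·π(0.146)²/(0.841·0.595) = 0.3252 kg (same uniform areal density).
Its moment of inertia about the rotation axis (parallel-axis theorem): I_hole = (1/2)mr² + md² = (1/2)(0.3252)(0.146)² + (0.3252)(0.0192)² = 0.0035858 kg·m².
Treating the hole as negative mass, I = I₀ − I_hole = 0.21491 − 0.0035858 = 0.21133 kg·m².

0.211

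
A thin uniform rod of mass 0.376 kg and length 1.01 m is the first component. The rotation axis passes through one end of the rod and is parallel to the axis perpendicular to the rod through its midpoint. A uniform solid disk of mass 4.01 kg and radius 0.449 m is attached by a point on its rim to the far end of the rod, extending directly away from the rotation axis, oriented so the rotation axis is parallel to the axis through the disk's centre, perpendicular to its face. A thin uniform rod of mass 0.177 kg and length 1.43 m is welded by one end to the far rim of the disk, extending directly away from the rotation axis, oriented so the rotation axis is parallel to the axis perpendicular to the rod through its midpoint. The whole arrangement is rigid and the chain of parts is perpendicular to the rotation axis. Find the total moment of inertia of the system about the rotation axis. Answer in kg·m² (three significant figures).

10.3

Thin rod: I_cm = (1/12)ML² = (1/12)(0.376)(1.01)² = 0.031963 kg·m²; centre at d = 0.505 m, so the parallel axis theorem gives I = 0.031963 + (0.376)(0.505)² = 0.12785 kg·m².
Solid disk: I_cm = (1/2)MR² = (1/2)(4.01)(0.449)² = 0.40421 kg·m²; centre at d = 0.505 + 0.505 + 0.449 = 1.459 m, so the parallel axis theorem gives I = 0.40421 + (4.01)(1.459)² = 8.9402 kg·m².
Thin rod: I_cm = (1/12)ML² = (1/12)(0.177)(1.43)² = 0.030162 kg·m²; centre at d = 0.505 + 0.505 + 0.449 + 0.449 + 0.715 = 2.623 m, so the parallel axis theorem gives I = 0.030162 + (0.177)(2.623)² = 1.2479 kg·m².
Total I = 0.12785 + 8.9402 + 1.2479 = 10.316 kg·m².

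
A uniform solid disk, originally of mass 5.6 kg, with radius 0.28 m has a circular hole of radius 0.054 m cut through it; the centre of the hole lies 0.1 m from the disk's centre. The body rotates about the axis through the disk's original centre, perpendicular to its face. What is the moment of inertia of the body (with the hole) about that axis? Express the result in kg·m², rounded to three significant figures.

0.217

Unpierced body about its centre: I₀ = (1/2)MR² = (1/2)(5.6)(0.28)² = 0.21952 kg·m².
The removed disk has mass m = M·(r/R)² = (5.6)(0.054/0.28)² = 0.20829 kg (same uniform areal density).
Its moment of inertia about the rotation axis (parallel-axis theorem): I_hole = (1/2)mr² + md² = (1/2)(0.20829)(0.054)² + (0.20829)(0.1)² = 0.0023865 kg·m².
Treating the hole as negative mass, I = I₀ − I_hole = 0.21952 − 0.0023865 = 0.21713 kg·m².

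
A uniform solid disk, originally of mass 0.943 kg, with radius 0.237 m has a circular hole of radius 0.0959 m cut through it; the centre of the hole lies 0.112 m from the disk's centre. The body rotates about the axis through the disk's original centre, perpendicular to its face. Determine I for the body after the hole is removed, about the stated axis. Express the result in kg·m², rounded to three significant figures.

Unpierced body about its centre: I₀ = (1/2)MR² = (1/2)(0.943)(0.237)² = 0.026484 kg·m².
The removed disk has mass m = M·(r/R)² = (0.943)(0.0959/0.237)² = 0.1544 kg (same uniform areal density).
Its moment of inertia about the rotation axis (parallel-axis theorem): I_hole = (1/2)mr² + md² = (1/2)(0.1544)(0.0959)² + (0.1544)(0.112)² = 0.0026468 kg·m².
Treating the hole as negative mass, I = I₀ − I_hole = 0.026484 − 0.0026468 = 0.023837 kg·m².

0.0238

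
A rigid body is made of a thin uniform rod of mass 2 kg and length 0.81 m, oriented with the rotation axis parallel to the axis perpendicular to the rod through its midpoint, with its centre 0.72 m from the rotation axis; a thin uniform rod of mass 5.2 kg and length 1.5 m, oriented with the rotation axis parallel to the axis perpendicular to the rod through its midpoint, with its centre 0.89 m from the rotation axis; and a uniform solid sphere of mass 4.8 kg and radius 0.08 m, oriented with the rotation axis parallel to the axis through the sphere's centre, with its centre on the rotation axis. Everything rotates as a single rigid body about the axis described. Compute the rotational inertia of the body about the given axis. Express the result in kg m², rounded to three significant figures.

Thin rod: I_cm = (1/12)ML² = (1/12)(2)(0.81)² = 0.10935 kg m²; centre at d = 0.72 m, so the parallel axis theorem gives I = 0.10935 + (2)(0.72)² = 1.1462 kg m².
Thin rod: I_cm = (1/12)ML² = (1/12)(5.2)(1.5)² = 0.975 kg m²; centre at d = 0.89 m, so the parallel axis theorem gives I = 0.975 + (5.2)(0.89)² = 5.0939 kg m².
Solid sphere: I_cm = (2/5)MR² = (2/5)(4.8)(0.08)² = 0.012288 kg m²; axis through the centre, so I = 0.012288 kg m².
Total I = 1.1462 + 5.0939 + 0.012288 = 6.2524 kg m².

6.25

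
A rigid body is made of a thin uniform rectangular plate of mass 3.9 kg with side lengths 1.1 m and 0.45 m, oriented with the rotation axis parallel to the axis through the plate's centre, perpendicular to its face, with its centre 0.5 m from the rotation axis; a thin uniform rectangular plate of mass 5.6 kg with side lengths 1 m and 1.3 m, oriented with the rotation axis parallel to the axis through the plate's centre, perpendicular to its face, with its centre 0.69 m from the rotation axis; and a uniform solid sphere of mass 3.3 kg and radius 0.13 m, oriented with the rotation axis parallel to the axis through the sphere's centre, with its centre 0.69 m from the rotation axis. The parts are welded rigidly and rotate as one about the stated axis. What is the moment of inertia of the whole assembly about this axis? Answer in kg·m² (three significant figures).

Rectangular plate: I_cm = (1/12)M(a²+b²) = (1/12)(3.9)[(1.1)² + (0.45)²] = 0.45906 kg·m²; centre at d = 0.5 m, so I = I_cm + Md² gives I = 0.45906 + (3.9)(0.5)² = 1.4341 kg·m².
Rectangular plate: I_cm = (1/12)M(a²+b²) = (1/12)(5.6)[(1)² + (1.3)²] = 1.2553 kg·m²; centre at d = 0.69 m, so I = I_cm + Md² gives I = 1.2553 + (5.6)(0.69)² = 3.9215 kg·m².
Solid sphere: I_cm = (2/5)MR² = (2/5)(3.3)(0.13)² = 0.022308 kg·m²; centre at d = 0.69 m, so I = I_cm + Md² gives I = 0.022308 + (3.3)(0.69)² = 1.5934 kg·m².
Total I = 1.4341 + 3.9215 + 1.5934 = 6.949 kg·m².

6.95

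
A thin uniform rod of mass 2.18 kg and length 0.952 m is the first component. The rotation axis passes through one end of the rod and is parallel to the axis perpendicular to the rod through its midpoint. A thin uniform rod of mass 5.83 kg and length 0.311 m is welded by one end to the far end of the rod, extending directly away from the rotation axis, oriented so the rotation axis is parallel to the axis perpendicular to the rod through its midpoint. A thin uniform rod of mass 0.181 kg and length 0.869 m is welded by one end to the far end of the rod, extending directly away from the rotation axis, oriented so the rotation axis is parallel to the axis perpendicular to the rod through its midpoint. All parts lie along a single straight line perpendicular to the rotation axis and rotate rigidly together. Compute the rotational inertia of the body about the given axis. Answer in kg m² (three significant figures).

Thin rod: I_cm = (1/12)ML² = (1/12)(2.18)(0.952)² = 0.16465 kg m²; centre at d = 0.476 m, so I = I_cm + Md² gives I = 0.16465 + (2.18)(0.476)² = 0.65858 kg m².
Thin rod: I_cm = (1/12)ML² = (1/12)(5.83)(0.311)² = 0.04699 kg m²; centre at d = 0.476 + 0.476 + 0.1555 = 1.1075 m, so I = I_cm + Md² gives I = 0.04699 + (5.83)(1.1075)² = 7.1978 kg m².
Thin rod: I_cm = (1/12)ML² = (1/12)(0.181)(0.869)² = 0.01139 kg m²; centre at d = 0.476 + 0.476 + 0.1555 + 0.1555 + 0.4345 = 1.6975 m, so I = I_cm + Md² gives I = 0.01139 + (0.181)(1.6975)² = 0.53294 kg m².
Total I = 0.65858 + 7.1978 + 0.53294 = 8.3893 kg m².

8.39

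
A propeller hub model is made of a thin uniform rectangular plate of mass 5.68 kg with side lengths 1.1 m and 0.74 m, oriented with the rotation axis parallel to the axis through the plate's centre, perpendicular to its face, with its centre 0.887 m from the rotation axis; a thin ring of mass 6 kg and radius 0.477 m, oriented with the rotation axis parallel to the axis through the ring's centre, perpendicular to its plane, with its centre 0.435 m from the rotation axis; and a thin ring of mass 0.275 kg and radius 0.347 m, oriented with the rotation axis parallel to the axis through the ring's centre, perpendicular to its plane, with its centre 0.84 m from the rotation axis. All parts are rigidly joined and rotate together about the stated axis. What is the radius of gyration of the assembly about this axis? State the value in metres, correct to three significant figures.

0.819

Rectangular plate: I_cm = (1/12)M(a²+b²) = (1/12)(5.68)[(1.1)² + (0.74)²] = 0.83193 kg m²; centre at d = 0.887 m, so the parallel axis theorem gives I = 0.83193 + (5.68)(0.887)² = 5.3008 kg m².
Thin ring: I_cm = MR² = (6)(0.477)² = 1.3652 kg m²; centre at d = 0.435 m, so the parallel axis theorem gives I = 1.3652 + (6)(0.435)² = 2.5005 kg m².
Thin ring: I_cm = MR² = (0.275)(0.347)² = 0.033112 kg m²; centre at d = 0.84 m, so the parallel axis theorem gives I = 0.033112 + (0.275)(0.84)² = 0.22715 kg m².
Total I = 8.0285 kg m²; total mass M = 11.955 kg.
k = √(I/M) = √(8.0285/11.955) = 0.81949 m.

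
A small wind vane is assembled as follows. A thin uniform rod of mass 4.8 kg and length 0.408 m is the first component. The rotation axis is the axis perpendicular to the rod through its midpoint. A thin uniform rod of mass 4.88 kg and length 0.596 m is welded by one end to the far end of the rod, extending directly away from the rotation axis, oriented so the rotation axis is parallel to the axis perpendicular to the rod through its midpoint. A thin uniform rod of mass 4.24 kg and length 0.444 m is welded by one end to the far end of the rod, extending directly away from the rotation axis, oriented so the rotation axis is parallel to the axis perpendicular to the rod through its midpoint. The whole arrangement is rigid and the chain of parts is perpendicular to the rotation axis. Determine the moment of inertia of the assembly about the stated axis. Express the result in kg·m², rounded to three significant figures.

5.94

Thin rod: I_cm = (1/12)ML² = (1/12)(4.8)(0.408)² = 0.066586 kg·m²; axis through the centre, so I = 0.066586 kg·m².
Thin rod: I_cm = (1/12)ML² = (1/12)(4.88)(0.596)² = 0.14445 kg·m²; centre at d = 0.204 + 0.298 = 0.502 m, so I = I_cm + Md² gives I = 0.14445 + (4.88)(0.502)² = 1.3742 kg·m².
Thin rod: I_cm = (1/12)ML² = (1/12)(4.24)(0.444)² = 0.069655 kg·m²; centre at d = 0.204 + 0.298 + 0.298 + 0.222 = 1.022 m, so I = I_cm + Md² gives I = 0.069655 + (4.24)(1.022)² = 4.4983 kg·m².
Total I = 0.066586 + 1.3742 + 4.4983 = 5.9391 kg·m².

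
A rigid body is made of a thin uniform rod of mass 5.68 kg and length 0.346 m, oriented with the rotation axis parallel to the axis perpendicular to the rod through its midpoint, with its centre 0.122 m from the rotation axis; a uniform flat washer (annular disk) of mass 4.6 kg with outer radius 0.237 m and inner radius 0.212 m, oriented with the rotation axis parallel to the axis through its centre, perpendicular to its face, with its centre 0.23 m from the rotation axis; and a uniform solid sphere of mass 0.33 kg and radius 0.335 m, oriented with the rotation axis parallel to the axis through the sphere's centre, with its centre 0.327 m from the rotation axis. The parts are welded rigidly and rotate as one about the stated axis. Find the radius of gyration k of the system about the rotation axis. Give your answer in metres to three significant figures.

0.251

Thin rod: I_cm = (1/12)ML² = (1/12)(5.68)(0.346)² = 0.056666 kg m²; centre at d = 0.122 m, so I = I_cm + Md² gives I = 0.056666 + (5.68)(0.122)² = 0.14121 kg m².
Annular disk: I_cm = (1/2)M(R²+r²) = (1/2)(4.6)[(0.237)² + (0.212)²] = 0.23256 kg m²; centre at d = 0.23 m, so I = I_cm + Md² gives I = 0.23256 + (4.6)(0.23)² = 0.4759 kg m².
Solid sphere: I_cm = (2/5)MR² = (2/5)(0.33)(0.335)² = 0.014814 kg m²; centre at d = 0.327 m, so I = I_cm + Md² gives I = 0.014814 + (0.33)(0.327)² = 0.0501 kg m².
Total I = 0.66721 kg m²; total mass M = 10.61 kg.
k = √(I/M) = √(0.66721/10.61) = 0.25077 m.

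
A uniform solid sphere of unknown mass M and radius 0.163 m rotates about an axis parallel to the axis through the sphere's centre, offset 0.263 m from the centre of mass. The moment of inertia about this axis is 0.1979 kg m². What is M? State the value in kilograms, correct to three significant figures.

I = I_cm + Md² = (2/5)MR² + Md² = M·[0.4·(0.163)² + (0.263)²] = M·0.079797.
So M = 0.1979 / 0.079797 = 2.4801 kg.

2.48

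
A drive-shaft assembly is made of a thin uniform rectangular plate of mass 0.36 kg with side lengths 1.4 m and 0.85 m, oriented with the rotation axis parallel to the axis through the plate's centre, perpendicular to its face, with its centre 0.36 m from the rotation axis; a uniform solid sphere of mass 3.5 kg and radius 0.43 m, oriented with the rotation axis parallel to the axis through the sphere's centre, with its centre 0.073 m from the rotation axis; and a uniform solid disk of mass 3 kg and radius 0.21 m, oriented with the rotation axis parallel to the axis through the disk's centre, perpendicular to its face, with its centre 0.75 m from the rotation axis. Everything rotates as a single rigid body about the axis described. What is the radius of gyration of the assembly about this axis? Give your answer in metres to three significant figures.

Rectangular plate: I_cm = (1/12)M(a²+b²) = (1/12)(0.36)[(1.4)² + (0.85)²] = 0.080475 kg m^2; centre at d = 0.36 m, so I = I_cm + Md² gives I = 0.080475 + (0.36)(0.36)² = 0.12713 kg m^2.
Solid sphere: I_cm = (2/5)MR² = (2/5)(3.5)(0.43)² = 0.25886 kg m^2; centre at d = 0.073 m, so I = I_cm + Md² gives I = 0.25886 + (3.5)(0.073)² = 0.27751 kg m^2.
Solid disk: I_cm = (1/2)MR² = (1/2)(3)(0.21)² = 0.06615 kg m^2; centre at d = 0.75 m, so I = I_cm + Md² gives I = 0.06615 + (3)(0.75)² = 1.7536 kg m^2.
Total I = 2.1583 kg m^2; total mass M = 6.86 kg.
k = √(I/M) = √(2.1583/6.86) = 0.56091 m.

0.561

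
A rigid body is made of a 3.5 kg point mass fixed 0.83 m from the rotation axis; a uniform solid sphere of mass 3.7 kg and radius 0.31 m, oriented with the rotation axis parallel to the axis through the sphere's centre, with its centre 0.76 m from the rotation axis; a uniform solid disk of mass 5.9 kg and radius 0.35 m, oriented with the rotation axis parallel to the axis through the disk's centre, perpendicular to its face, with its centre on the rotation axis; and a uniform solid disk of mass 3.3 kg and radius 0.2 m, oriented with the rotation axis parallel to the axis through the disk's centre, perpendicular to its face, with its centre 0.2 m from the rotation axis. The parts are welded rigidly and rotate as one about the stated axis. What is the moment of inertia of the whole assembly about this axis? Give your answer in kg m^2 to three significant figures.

Point mass: I_cm = 0; centre at d = 0.83 m, so the parallel axis theorem gives I = 0 + (3.5)(0.83)² = 2.4111 kg m^2.
Solid sphere: I_cm = (2/5)MR² = (2/5)(3.7)(0.31)² = 0.14223 kg m^2; centre at d = 0.76 m, so the parallel axis theorem gives I = 0.14223 + (3.7)(0.76)² = 2.2793 kg m^2.
Solid disk: I_cm = (1/2)MR² = (1/2)(5.9)(0.35)² = 0.36138 kg m^2; axis through the centre, so I = 0.36138 kg m^2.
Solid disk: I_cm = (1/2)MR² = (1/2)(3.3)(0.2)² = 0.066 kg m^2; centre at d = 0.2 m, so the parallel axis theorem gives I = 0.066 + (3.3)(0.2)² = 0.198 kg m^2.
Total I = 2.4111 + 2.2793 + 0.36138 + 0.198 = 5.2499 kg m^2.

5.25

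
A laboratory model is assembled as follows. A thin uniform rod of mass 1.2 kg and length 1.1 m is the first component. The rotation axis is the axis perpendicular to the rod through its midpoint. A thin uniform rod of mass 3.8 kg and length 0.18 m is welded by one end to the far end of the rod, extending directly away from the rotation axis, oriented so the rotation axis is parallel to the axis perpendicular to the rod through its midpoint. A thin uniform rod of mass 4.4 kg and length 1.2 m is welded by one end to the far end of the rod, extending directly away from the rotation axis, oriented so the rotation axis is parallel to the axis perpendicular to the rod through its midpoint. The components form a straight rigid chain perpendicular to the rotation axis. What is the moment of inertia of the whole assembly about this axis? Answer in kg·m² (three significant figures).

10.0

Thin rod: I_cm = (1/12)ML² = (1/12)(1.2)(1.1)² = 0.121 kg·m²; axis through the centre, so I = 0.121 kg·m².
Thin rod: I_cm = (1/12)ML² = (1/12)(3.8)(0.18)² = 0.01026 kg·m²; centre at d = 0.55 + 0.09 = 0.64 m, so the parallel axis theorem gives I = 0.01026 + (3.8)(0.64)² = 1.5667 kg·m².
Thin rod: I_cm = (1/12)ML² = (1/12)(4.4)(1.2)² = 0.528 kg·m²; centre at d = 0.55 + 0.09 + 0.09 + 0.6 = 1.33 m, so the parallel axis theorem gives I = 0.528 + (4.4)(1.33)² = 8.3112 kg·m².
Total I = 0.121 + 1.5667 + 8.3112 = 9.9989 kg·m².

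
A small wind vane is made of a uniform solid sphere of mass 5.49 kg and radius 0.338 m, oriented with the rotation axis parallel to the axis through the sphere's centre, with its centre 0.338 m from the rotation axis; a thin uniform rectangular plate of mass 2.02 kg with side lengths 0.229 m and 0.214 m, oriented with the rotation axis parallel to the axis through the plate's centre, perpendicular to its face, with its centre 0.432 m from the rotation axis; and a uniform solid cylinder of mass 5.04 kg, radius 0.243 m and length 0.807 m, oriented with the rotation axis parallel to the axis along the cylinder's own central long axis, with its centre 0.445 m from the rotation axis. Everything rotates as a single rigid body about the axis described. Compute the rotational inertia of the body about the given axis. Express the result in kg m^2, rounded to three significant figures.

2.42

Solid sphere: I_cm = (2/5)MR² = (2/5)(5.49)(0.338)² = 0.25088 kg m^2; centre at d = 0.338 m, so I = I_cm + Md² gives I = 0.25088 + (5.49)(0.338)² = 0.87808 kg m^2.
Rectangular plate: I_cm = (1/12)M(a²+b²) = (1/12)(2.02)[(0.229)² + (0.214)²] = 0.016537 kg m^2; centre at d = 0.432 m, so I = I_cm + Md² gives I = 0.016537 + (2.02)(0.432)² = 0.39352 kg m^2.
Solid cylinder: I_cm = (1/2)MR² = (1/2)(5.04)(0.243)² = 0.1488 kg m^2; centre at d = 0.445 m, so I = I_cm + Md² gives I = 0.1488 + (5.04)(0.445)² = 1.1468 kg m^2.
Total I = 0.87808 + 0.39352 + 1.1468 = 2.4184 kg m^2.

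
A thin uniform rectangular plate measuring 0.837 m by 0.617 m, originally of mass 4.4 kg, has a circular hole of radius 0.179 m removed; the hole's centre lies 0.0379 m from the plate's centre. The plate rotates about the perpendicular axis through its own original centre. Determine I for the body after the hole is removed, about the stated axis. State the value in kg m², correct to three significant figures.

Unpierced body about its centre: I₀ = (1/12)M(a²+b²) = (1/12)(4.4)[(0.837)² + (0.617)²] = 0.39646 kg m².
The removed disk has mass m = M·πr²/(ab) = (4.4)·π(0.179)²/(0.837·0.617) = 0.85763 kg (same uniform areal density).
Its moment of inertia about the rotation axis (parallel-axis theorem): I_hole = (1/2)mr² + md² = (1/2)(0.85763)(0.179)² + (0.85763)(0.0379)² = 0.014972 kg m².
Treating the hole as negative mass, I = I₀ − I_hole = 0.39646 − 0.014972 = 0.38149 kg m².

0.381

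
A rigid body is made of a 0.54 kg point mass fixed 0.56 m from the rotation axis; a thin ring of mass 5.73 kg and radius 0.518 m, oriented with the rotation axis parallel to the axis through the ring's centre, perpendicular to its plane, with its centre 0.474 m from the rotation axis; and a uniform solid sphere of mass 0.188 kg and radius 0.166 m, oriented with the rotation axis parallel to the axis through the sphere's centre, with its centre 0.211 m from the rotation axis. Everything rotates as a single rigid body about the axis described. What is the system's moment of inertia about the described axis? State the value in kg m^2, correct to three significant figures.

3.00

Point mass: I_cm = 0; centre at d = 0.56 m, so I = I_cm + Md² gives I = 0 + (0.54)(0.56)² = 0.16934 kg m^2.
Thin ring: I_cm = MR² = (5.73)(0.518)² = 1.5375 kg m^2; centre at d = 0.474 m, so I = I_cm + Md² gives I = 1.5375 + (5.73)(0.474)² = 2.8249 kg m^2.
Solid sphere: I_cm = (2/5)MR² = (2/5)(0.188)(0.166)² = 0.0020722 kg m^2; centre at d = 0.211 m, so I = I_cm + Md² gives I = 0.0020722 + (0.188)(0.211)² = 0.010442 kg m^2.
Total I = 0.16934 + 2.8249 + 0.010442 = 3.0047 kg m^2.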